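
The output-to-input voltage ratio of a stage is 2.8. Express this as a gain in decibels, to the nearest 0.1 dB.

8.9 dB

For a voltage ratio, dB = 20·log₁₀(V₂/V₁).
20·log₁₀(2.8) = 8.9 dB.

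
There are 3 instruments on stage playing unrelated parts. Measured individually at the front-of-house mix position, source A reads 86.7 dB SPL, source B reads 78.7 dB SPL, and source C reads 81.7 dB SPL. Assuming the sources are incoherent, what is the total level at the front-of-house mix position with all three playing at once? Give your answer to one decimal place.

Add the sources as powers (linear), then convert back to dB:
L_total = 10·log₁₀(10^(86.7/10) + 10^(78.7/10) + 10^(81.7/10)) = 10·log₁₀(689800000) = 88.4 dB SPL.

88.4 dB SPL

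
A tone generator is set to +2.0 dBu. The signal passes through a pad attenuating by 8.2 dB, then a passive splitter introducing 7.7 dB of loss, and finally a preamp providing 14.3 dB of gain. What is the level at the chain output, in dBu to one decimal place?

Gain stages sum in dB:
+2.0 − 8.2 − 7.7 + 14.3 = +0.4 dBu.

+0.4 dBu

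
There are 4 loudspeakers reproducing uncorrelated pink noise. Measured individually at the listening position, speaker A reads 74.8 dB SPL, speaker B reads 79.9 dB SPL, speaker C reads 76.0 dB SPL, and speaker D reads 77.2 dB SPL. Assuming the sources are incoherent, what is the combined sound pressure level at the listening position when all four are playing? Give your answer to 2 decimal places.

Add the sources as powers (linear), then convert back to dB:
L_total = 10·log₁₀(10^(74.8/10) + 10^(79.9/10) + 10^(76.0/10) + 10^(77.2/10)) = 10·log₁₀(220200000) = 83.43 dB SPL.

83.43 dB SPL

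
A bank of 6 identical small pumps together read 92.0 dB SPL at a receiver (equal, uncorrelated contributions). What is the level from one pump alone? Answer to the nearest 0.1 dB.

6 equal incoherent sources add 10·log₁₀(6) = 7.78 dB over one source.
L_one = 92.0 − 7.78 = 84.2 dB SPL.

84.2 dB SPL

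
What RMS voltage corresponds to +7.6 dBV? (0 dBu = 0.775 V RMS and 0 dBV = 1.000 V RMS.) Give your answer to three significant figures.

V = 1.000 V × 10^(+7.6/20).
= 1.000 × 2.399 = 2.40 V.

2.40 V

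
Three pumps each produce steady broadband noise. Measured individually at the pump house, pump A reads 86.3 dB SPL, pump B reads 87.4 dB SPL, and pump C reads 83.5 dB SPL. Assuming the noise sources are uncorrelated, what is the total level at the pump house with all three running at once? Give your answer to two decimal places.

90.79 dB SPL

Add the sources as powers (linear), then convert back to dB:
L_total = 10·log₁₀(10^(86.3/10) + 10^(87.4/10) + 10^(83.5/10)) = 10·log₁₀(1200000000) = 90.79 dB SPL.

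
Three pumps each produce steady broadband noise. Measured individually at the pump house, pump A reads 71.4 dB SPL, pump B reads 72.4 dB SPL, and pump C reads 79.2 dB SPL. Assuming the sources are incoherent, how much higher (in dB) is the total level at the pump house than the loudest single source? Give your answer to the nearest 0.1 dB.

Add the sources as powers (linear), then convert back to dB:
L_total = 10·log₁₀(10^(71.4/10) + 10^(72.4/10) + 10^(79.2/10)) = 80.58 dB SPL.
Excess over the loudest (79.2 dB): 80.58 − 79.2 = 1.4 dB.

1.4 dB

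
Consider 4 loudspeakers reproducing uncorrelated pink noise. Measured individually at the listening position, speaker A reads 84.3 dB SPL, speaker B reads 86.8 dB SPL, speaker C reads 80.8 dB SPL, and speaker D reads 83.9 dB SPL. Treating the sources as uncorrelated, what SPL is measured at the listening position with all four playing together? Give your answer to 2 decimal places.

90.47 dB SPL

Incoherent sources sum as intensities:
L_total = 10·log₁₀(10^(84.3/10) + 10^(86.8/10) + 10^(80.8/10) + 10^(83.9/10)) = 10·log₁₀(1113000000) = 90.47 dB SPL.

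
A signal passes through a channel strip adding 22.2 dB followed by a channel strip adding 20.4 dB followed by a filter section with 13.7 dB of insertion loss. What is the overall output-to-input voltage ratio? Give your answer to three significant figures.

Net gain = 22.2 + 20.4 + (−13.7) = 28.9 dB.
Voltage ratio = 10^(28.9/20) = 27.9.

27.9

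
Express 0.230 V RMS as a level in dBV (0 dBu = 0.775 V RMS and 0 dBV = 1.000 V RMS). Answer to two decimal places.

dBV = 20·log₁₀(V / 1.000 V).
20·log₁₀(0.230/1.000) = -12.77 dBV.

-12.77 dBV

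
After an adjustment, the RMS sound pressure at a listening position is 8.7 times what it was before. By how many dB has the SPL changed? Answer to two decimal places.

18.79 dB

Sound pressure is an amplitude quantity: ΔL = 20·log₁₀(p₂/p₁).
20·log₁₀(8.7) = 18.79 dB.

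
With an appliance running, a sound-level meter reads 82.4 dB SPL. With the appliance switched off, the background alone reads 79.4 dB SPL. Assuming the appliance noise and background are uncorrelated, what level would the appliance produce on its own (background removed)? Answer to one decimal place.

79.4 dB SPL

Remove the background by subtracting linear intensities:
L_src = 10·log₁₀(10^(82.4/10) − 10^(79.4/10)) = 10·log₁₀(86680000) = 79.4 dB SPL.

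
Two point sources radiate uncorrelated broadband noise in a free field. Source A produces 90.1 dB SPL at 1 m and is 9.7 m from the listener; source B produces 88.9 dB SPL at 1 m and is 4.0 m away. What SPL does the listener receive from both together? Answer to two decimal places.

At the listener: L_A = 90.1 − 20·log₁₀(9.7) = 70.365 dB; L_B = 88.9 − 20·log₁₀(4.0) = 76.859 dB.
Combined: 10·log₁₀(10^(70.365/10)+10^(76.859/10)) = 77.74 dB SPL.

77.74 dB SPL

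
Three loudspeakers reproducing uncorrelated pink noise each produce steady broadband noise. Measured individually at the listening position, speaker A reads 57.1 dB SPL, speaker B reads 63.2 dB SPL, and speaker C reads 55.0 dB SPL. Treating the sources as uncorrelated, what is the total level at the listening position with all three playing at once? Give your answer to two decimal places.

64.65 dB SPL

Incoherent sources sum as intensities:
L_total = 10·log₁₀(10^(57.1/10) + 10^(63.2/10) + 10^(55.0/10)) = 10·log₁₀(2918000) = 64.65 dB SPL.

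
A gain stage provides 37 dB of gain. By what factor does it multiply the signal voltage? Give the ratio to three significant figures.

Voltage ratio = 10^(dB/20).
10^(37/20) = 10^(1.850) = 70.8.

70.8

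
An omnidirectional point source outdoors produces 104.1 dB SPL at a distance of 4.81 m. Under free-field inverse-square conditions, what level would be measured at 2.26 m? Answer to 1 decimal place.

110.7 dB SPL

Free-field point source: level drops by 20·log₁₀ of the distance ratio.
ΔL = −20·log₁₀(2.26/4.81) = 6.56 dB, so L₂ = 104.1 + (6.56) = 110.7 dB SPL.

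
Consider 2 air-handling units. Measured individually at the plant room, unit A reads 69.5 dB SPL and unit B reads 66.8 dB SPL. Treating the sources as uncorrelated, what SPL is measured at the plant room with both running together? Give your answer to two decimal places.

71.37 dB SPL

Add the sources as powers (linear), then convert back to dB:
L_total = 10·log₁₀(10^(69.5/10) + 10^(66.8/10)) = 10·log₁₀(13700000) = 71.37 dB SPL.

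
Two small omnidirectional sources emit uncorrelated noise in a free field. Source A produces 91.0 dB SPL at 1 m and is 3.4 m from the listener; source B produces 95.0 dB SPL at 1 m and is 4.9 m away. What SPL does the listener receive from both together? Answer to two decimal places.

83.81 dB SPL

At the listener: L_A = 91.0 − 20·log₁₀(3.4) = 80.370 dB; L_B = 95.0 − 20·log₁₀(4.9) = 81.196 dB.
Combined: 10·log₁₀(10^(80.370/10)+10^(81.196/10)) = 83.81 dB SPL.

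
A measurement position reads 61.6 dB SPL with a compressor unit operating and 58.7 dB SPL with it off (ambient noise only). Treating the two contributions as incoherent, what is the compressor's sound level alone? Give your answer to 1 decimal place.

Subtract intensities: L_src = 10·log₁₀(10^(L_total/10) − 10^(L_bg/10)).
L_src = 10·log₁₀(10^(61.6/10) − 10^(58.7/10)) = 10·log₁₀(704100) = 58.5 dB SPL.

58.5 dB SPL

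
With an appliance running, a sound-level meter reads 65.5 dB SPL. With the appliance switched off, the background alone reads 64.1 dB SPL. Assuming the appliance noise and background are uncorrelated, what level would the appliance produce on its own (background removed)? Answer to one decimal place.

59.9 dB SPL

Subtract intensities: L_src = 10·log₁₀(10^(L_total/10) − 10^(L_bg/10)).
L_src = 10·log₁₀(10^(65.5/10) − 10^(64.1/10)) = 10·log₁₀(977700) = 59.9 dB SPL.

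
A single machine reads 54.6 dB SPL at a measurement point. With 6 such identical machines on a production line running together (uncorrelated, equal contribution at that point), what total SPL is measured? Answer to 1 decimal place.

6 equal incoherent sources raise the level by 10·log₁₀(6) = 7.78 dB.
L_total = 54.6 + 7.78 = 62.4 dB SPL.

62.4 dB SPL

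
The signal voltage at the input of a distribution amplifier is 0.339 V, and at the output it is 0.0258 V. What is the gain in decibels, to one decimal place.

-22.4 dB

Voltage ratio → dB uses the 20·log₁₀ form:
20·log₁₀(0.0258/0.339) = 20·log₁₀(0.07611) = -22.4 dB.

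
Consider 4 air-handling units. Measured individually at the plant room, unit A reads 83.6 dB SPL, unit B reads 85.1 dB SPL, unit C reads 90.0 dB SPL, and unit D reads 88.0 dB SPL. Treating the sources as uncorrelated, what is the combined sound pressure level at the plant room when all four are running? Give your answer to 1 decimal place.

Incoherent sources sum as intensities:
L_total = 10·log₁₀(10^(83.6/10) + 10^(85.1/10) + 10^(90.0/10) + 10^(88.0/10)) = 10·log₁₀(2184000000) = 93.4 dB SPL.

93.4 dB SPL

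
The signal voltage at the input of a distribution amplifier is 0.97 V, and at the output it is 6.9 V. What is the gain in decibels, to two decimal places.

Voltage is an amplitude quantity, so gain = 20·log₁₀(V_out/V_in).
20·log₁₀(6.9/0.97) = 20·log₁₀(7.113) = 17.04 dB.

17.04 dB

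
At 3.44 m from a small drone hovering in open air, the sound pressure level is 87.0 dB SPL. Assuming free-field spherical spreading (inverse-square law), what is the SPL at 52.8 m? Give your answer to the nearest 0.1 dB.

63.3 dB SPL

For a point source in a free field, ΔL = −20·log₁₀(d₂/d₁).
ΔL = −20·log₁₀(52.8/3.44) = -23.72 dB, so L₂ = 87.0 + (-23.72) = 63.3 dB SPL.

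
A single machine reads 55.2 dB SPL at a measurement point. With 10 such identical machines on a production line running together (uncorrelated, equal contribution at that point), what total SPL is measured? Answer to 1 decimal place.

65.2 dB SPL

10 equal incoherent sources raise the level by 10·log₁₀(10) = 10.00 dB.
L_total = 55.2 + 10.00 = 65.2 dB SPL.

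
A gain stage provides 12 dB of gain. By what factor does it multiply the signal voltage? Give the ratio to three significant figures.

Voltage ratio = 10^(dB/20).
10^(12/20) = 10^(0.6000) = 3.98.

3.98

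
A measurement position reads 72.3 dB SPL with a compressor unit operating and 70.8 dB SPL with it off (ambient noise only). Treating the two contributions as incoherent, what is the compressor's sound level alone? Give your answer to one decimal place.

67.0 dB SPL

Subtract intensities: L_src = 10·log₁₀(10^(L_total/10) − 10^(L_bg/10)).
L_src = 10·log₁₀(10^(72.3/10) − 10^(70.8/10)) = 10·log₁₀(4960000) = 67.0 dB SPL.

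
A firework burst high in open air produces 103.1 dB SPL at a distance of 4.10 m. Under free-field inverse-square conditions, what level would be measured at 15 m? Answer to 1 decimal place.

91.8 dB SPL

Free-field point source: level drops by 20·log₁₀ of the distance ratio.
ΔL = −20·log₁₀(15/4.10) = -11.27 dB, so L₂ = 103.1 + (-11.27) = 91.8 dB SPL.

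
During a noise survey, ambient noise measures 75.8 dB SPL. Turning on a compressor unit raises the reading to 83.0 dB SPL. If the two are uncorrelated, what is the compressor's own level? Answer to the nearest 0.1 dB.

82.1 dB SPL

Subtract intensities: L_src = 10·log₁₀(10^(L_total/10) − 10^(L_bg/10)).
L_src = 10·log₁₀(10^(83.0/10) − 10^(75.8/10)) = 10·log₁₀(161500000) = 82.1 dB SPL.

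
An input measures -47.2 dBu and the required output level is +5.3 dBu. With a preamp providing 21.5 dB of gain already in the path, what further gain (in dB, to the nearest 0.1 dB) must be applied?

The required make-up gain is the shortfall in the dB sum.
G = +5.3 − (-47.2) − 21.5 = 31.0 dB.

31.0 dB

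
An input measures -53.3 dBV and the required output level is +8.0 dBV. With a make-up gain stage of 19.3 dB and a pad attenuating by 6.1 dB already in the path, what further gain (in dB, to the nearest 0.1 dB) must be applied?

48.1 dB

The required make-up gain is the shortfall in the dB sum.
G = +8.0 − (-53.3) − 19.3 + 6.1 = 48.1 dB.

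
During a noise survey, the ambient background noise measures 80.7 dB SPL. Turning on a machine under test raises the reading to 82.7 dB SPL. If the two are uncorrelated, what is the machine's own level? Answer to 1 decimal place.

78.4 dB SPL

Background correction is a power subtraction:
L_src = 10·log₁₀(10^(82.7/10) − 10^(80.7/10)) = 10·log₁₀(68720000) = 78.4 dB SPL.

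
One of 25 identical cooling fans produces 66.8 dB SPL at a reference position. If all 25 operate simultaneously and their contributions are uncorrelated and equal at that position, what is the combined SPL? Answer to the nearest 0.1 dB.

25 equal incoherent sources raise the level by 10·log₁₀(25) = 13.98 dB.
L_total = 66.8 + 13.98 = 80.8 dB SPL.

80.8 dB SPL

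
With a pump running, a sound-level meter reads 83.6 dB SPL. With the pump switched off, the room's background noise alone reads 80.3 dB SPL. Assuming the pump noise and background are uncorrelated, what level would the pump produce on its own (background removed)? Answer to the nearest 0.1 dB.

80.9 dB SPL

Subtract intensities: L_src = 10·log₁₀(10^(L_total/10) − 10^(L_bg/10)).
L_src = 10·log₁₀(10^(83.6/10) − 10^(80.3/10)) = 10·log₁₀(121900000) = 80.9 dB SPL.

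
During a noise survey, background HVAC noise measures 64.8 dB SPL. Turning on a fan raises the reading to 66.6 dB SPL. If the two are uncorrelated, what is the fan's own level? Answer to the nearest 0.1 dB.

Background correction is a power subtraction:
L_src = 10·log₁₀(10^(66.6/10) − 10^(64.8/10)) = 10·log₁₀(1551000) = 61.9 dB SPL.

61.9 dB SPL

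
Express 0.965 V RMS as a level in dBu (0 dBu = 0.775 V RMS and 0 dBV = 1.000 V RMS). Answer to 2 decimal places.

+1.90 dBu

dBu = 20·log₁₀(V / 0.775 V).
20·log₁₀(0.965/0.775) = +1.90 dBu.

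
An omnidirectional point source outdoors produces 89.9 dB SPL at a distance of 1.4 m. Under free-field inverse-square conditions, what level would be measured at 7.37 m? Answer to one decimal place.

75.5 dB SPL

Inverse-square spreading gives ΔL = −20·log₁₀(d₂/d₁).
ΔL = −20·log₁₀(7.37/1.4) = -14.43 dB, so L₂ = 89.9 + (-14.43) = 75.5 dB SPL.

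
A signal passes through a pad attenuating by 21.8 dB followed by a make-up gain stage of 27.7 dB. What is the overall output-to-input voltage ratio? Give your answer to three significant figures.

Net gain = (−21.8) + 27.7 = 5.9 dB.
Voltage ratio = 10^(5.9/20) = 1.97.

1.97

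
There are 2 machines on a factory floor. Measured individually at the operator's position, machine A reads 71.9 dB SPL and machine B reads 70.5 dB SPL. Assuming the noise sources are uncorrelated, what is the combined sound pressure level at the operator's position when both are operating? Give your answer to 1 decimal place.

Uncorrelated sources add in intensity (power), not in dB.
L_total = 10·log₁₀(10^(71.9/10) + 10^(70.5/10)) = 10·log₁₀(26710000) = 74.3 dB SPL.

74.3 dB SPL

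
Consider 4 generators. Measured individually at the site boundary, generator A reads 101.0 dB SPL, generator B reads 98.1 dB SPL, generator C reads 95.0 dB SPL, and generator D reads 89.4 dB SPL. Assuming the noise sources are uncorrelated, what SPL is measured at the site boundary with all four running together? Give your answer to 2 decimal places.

103.63 dB SPL

Uncorrelated sources add in intensity (power), not in dB.
L_total = 10·log₁₀(10^(101.0/10) + 10^(98.1/10) + 10^(95.0/10) + 10^(89.4/10)) = 10·log₁₀(23079000000) = 103.63 dB SPL.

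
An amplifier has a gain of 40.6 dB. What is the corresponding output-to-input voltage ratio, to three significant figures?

107

Voltage ratio = 10^(dB/20).
10^(40.6/20) = 10^(2.030) = 107.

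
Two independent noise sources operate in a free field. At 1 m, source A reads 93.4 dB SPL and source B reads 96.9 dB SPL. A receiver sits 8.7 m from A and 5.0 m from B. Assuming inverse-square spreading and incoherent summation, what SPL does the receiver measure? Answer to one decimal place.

83.5 dB SPL

At the listener: L_A = 93.4 − 20·log₁₀(8.7) = 74.61 dB; L_B = 96.9 − 20·log₁₀(5.0) = 82.92 dB.
Combined: 10·log₁₀(10^(74.61/10)+10^(82.92/10)) = 83.5 dB SPL.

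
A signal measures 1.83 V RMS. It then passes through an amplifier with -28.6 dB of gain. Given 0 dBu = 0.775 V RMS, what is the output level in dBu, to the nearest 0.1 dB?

-21.1 dBu

Input level: 20·log₁₀(1.83/0.775) = 7.46 dBu.
Output: 7.46 − 28.6 = -21.1 dBu.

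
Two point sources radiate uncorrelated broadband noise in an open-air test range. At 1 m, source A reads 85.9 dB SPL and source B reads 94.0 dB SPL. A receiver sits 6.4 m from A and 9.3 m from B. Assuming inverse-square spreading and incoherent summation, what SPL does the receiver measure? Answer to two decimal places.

75.86 dB SPL

At the listener: L_A = 85.9 − 20·log₁₀(6.4) = 69.776 dB; L_B = 94.0 − 20·log₁₀(9.3) = 74.630 dB.
Combined: 10·log₁₀(10^(69.776/10)+10^(74.630/10)) = 75.86 dB SPL.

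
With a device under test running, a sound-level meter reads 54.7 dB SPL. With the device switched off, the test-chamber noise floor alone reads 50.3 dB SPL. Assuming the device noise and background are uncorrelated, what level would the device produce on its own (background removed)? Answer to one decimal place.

Subtract intensities: L_src = 10·log₁₀(10^(L_total/10) − 10^(L_bg/10)).
L_src = 10·log₁₀(10^(54.7/10) − 10^(50.3/10)) = 10·log₁₀(188000) = 52.7 dB SPL.

52.7 dB SPL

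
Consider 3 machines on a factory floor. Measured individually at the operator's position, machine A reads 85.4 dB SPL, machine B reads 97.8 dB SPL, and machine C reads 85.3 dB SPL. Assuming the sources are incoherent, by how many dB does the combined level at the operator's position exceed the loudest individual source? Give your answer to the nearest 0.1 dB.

0.5 dB

Add the sources as powers (linear), then convert back to dB:
L_total = 10·log₁₀(10^(85.4/10) + 10^(97.8/10) + 10^(85.3/10)) = 98.27 dB SPL.
Excess over the loudest (97.8 dB): 98.27 − 97.8 = 0.5 dB.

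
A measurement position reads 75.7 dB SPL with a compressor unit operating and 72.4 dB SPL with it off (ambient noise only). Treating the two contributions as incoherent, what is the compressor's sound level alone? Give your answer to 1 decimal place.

73.0 dB SPL

Background correction is a power subtraction:
L_src = 10·log₁₀(10^(75.7/10) − 10^(72.4/10)) = 10·log₁₀(19780000) = 73.0 dB SPL.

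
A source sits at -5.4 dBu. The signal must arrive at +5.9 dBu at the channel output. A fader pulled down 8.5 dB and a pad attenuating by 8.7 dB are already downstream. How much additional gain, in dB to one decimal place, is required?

The required make-up gain is the shortfall in the dB sum.
G = +5.9 − (-5.4) + 8.5 + 8.7 = 28.5 dB.

28.5 dB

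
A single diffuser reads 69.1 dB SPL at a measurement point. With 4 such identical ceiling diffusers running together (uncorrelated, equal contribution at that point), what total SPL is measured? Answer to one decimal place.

4 equal incoherent sources raise the level by 10·log₁₀(4) = 6.02 dB.
L_total = 69.1 + 6.02 = 75.1 dB SPL.

75.1 dB SPL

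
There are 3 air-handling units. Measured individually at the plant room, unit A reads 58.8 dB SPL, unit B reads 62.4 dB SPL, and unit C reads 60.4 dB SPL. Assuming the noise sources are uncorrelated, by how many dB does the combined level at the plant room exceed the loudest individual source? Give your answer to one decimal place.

Uncorrelated sources add in intensity (power), not in dB.
L_total = 10·log₁₀(10^(58.8/10) + 10^(62.4/10) + 10^(60.4/10)) = 65.55 dB SPL.
Excess over the loudest (62.4 dB): 65.55 − 62.4 = 3.2 dB.

3.2 dB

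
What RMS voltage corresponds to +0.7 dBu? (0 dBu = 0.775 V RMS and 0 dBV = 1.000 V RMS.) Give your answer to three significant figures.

0.840 V

V = 0.775 V × 10^(+0.7/20).
= 0.775 × 1.084 = 0.840 V.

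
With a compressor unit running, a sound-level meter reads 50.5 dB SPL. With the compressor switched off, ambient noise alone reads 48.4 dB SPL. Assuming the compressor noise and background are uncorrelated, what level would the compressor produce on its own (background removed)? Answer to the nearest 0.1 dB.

Background correction is a power subtraction:
L_src = 10·log₁₀(10^(50.5/10) − 10^(48.4/10)) = 10·log₁₀(43020) = 46.3 dB SPL.

46.3 dB SPL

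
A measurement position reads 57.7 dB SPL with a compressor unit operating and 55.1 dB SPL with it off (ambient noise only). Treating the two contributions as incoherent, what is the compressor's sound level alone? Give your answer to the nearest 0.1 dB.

54.2 dB SPL

Background correction is a power subtraction:
L_src = 10·log₁₀(10^(57.7/10) − 10^(55.1/10)) = 10·log₁₀(265200) = 54.2 dB SPL.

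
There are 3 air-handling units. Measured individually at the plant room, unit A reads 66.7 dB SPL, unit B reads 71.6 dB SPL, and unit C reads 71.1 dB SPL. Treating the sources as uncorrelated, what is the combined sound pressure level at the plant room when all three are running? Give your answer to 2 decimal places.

Add the sources as powers (linear), then convert back to dB:
L_total = 10·log₁₀(10^(66.7/10) + 10^(71.6/10) + 10^(71.1/10)) = 10·log₁₀(32010000) = 75.05 dB SPL.

75.05 dB SPL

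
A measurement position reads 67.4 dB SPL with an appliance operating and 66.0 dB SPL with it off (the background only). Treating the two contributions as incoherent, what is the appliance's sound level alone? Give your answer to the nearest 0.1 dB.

Subtract intensities: L_src = 10·log₁₀(10^(L_total/10) − 10^(L_bg/10)).
L_src = 10·log₁₀(10^(67.4/10) − 10^(66.0/10)) = 10·log₁₀(1514000) = 61.8 dB SPL.

61.8 dB SPL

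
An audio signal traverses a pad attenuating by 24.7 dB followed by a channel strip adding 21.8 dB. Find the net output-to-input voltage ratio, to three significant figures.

0.716

Net gain = (−24.7) + 21.8 = -2.9 dB.
Voltage ratio = 10^(-2.9/20) = 0.716.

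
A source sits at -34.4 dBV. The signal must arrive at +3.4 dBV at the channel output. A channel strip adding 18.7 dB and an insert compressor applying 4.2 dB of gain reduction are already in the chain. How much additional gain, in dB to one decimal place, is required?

The required make-up gain is the shortfall in the dB sum.
G = +3.4 − (-34.4) − 18.7 + 4.2 = 23.3 dB.

23.3 dB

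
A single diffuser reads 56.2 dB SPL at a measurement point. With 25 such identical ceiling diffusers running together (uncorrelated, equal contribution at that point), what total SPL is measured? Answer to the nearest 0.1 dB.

70.2 dB SPL

25 equal incoherent sources raise the level by 10·log₁₀(25) = 13.98 dB.
L_total = 56.2 + 13.98 = 70.2 dB SPL.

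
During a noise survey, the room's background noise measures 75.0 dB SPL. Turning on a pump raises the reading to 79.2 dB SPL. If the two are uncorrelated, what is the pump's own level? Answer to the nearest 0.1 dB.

77.1 dB SPL

Background correction is a power subtraction:
L_src = 10·log₁₀(10^(79.2/10) − 10^(75.0/10)) = 10·log₁₀(51550000) = 77.1 dB SPL.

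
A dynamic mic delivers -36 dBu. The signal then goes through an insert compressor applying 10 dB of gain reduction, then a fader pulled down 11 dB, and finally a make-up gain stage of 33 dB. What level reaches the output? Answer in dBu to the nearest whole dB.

-24 dBu

Cascaded gains and losses add directly in dB.
-36 − 10 − 11 + 33 = -24 dBu.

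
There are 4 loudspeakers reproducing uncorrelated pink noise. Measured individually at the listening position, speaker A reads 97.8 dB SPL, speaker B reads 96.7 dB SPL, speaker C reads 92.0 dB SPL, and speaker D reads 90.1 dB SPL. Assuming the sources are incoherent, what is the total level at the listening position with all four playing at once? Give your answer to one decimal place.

Add the sources as powers (linear), then convert back to dB:
L_total = 10·log₁₀(10^(97.8/10) + 10^(96.7/10) + 10^(92.0/10) + 10^(90.1/10)) = 10·log₁₀(13311000000) = 101.2 dB SPL.

101.2 dB SPL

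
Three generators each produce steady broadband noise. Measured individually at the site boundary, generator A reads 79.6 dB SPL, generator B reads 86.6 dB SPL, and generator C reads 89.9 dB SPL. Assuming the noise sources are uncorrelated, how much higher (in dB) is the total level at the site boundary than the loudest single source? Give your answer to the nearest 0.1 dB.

1.9 dB

Add the sources as powers (linear), then convert back to dB:
L_total = 10·log₁₀(10^(79.6/10) + 10^(86.6/10) + 10^(89.9/10)) = 91.83 dB SPL.
Excess over the loudest (89.9 dB): 91.83 − 89.9 = 1.9 dB.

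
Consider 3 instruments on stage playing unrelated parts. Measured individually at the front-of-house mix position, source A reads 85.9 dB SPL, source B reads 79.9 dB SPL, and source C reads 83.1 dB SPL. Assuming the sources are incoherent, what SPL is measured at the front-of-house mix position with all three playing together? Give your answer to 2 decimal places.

88.39 dB SPL

Incoherent sources sum as intensities:
L_total = 10·log₁₀(10^(85.9/10) + 10^(79.9/10) + 10^(83.1/10)) = 10·log₁₀(690900000) = 88.39 dB SPL.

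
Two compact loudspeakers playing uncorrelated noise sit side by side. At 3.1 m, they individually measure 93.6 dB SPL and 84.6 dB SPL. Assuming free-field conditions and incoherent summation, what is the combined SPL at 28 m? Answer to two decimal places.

Combined at 3.1 m: 10·log₁₀(10^(93.6/10)+10^(84.6/10)) = 94.115 dB SPL.
Then apply −20·log₁₀(28/3.1) = -19.116 dB → 75.00 dB SPL.

75.00 dB SPL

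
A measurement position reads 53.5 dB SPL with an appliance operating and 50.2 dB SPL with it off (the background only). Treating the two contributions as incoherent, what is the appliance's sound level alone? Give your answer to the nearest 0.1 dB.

Background correction is a power subtraction:
L_src = 10·log₁₀(10^(53.5/10) − 10^(50.2/10)) = 10·log₁₀(119200) = 50.8 dB SPL.

50.8 dB SPL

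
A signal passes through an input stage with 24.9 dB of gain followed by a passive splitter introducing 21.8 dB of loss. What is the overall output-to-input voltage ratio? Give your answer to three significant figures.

1.43

Net gain = 24.9 + (−21.8) = 3.1 dB.
Voltage ratio = 10^(3.1/20) = 1.43.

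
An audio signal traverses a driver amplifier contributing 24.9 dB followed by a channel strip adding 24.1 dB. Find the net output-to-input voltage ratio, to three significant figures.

Net gain = 24.9 + 24.1 = 49.0 dB.
Voltage ratio = 10^(49.0/20) = 282.

282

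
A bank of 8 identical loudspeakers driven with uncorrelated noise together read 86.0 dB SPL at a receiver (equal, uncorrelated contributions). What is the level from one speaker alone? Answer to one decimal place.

77.0 dB SPL

8 equal incoherent sources add 10·log₁₀(8) = 9.03 dB over one source.
L_one = 86.0 − 9.03 = 77.0 dB SPL.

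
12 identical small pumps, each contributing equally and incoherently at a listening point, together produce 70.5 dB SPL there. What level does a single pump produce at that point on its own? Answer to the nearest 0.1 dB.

59.7 dB SPL

12 equal incoherent sources add 10·log₁₀(12) = 10.79 dB over one source.
L_one = 70.5 − 10.79 = 59.7 dB SPL.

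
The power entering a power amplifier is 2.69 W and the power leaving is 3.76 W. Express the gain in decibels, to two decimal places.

1.45 dB

Power ratio → dB uses the 10·log₁₀ form:
10·log₁₀(3.76/2.69) = 10·log₁₀(1.398) = 1.45 dB.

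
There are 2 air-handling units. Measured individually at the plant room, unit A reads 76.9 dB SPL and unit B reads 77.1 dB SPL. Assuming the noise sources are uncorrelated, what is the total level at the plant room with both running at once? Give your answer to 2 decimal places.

80.01 dB SPL

Uncorrelated sources add in intensity (power), not in dB.
L_total = 10·log₁₀(10^(76.9/10) + 10^(77.1/10)) = 10·log₁₀(100300000) = 80.01 dB SPL.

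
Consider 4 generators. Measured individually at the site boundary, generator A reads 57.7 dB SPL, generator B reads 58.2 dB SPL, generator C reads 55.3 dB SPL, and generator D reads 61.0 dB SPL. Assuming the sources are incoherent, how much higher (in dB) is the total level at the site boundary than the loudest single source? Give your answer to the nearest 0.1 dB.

Uncorrelated sources add in intensity (power), not in dB.
L_total = 10·log₁₀(10^(57.7/10) + 10^(58.2/10) + 10^(55.3/10) + 10^(61.0/10)) = 64.54 dB SPL.
Excess over the loudest (61.0 dB): 64.54 − 61.0 = 3.5 dB.

3.5 dB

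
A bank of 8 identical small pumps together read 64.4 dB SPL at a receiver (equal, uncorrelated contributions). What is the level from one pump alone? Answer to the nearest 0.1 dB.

8 equal incoherent sources add 10·log₁₀(8) = 9.03 dB over one source.
L_one = 64.4 − 9.03 = 55.4 dB SPL.

55.4 dB SPL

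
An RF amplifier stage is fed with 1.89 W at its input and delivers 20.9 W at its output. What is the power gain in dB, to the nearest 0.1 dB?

For a power ratio, dB = 10·log₁₀(P₂/P₁).
10·log₁₀(20.9/1.89) = 10·log₁₀(11.06) = 10.4 dB.

10.4 dB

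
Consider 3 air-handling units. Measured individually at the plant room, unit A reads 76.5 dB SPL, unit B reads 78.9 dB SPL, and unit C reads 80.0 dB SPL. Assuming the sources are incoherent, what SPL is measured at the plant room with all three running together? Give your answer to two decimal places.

Uncorrelated sources add in intensity (power), not in dB.
L_total = 10·log₁₀(10^(76.5/10) + 10^(78.9/10) + 10^(80.0/10)) = 10·log₁₀(222300000) = 83.47 dB SPL.

83.47 dB SPL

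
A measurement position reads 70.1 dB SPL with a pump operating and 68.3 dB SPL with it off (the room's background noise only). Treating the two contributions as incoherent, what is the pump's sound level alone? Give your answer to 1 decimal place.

65.4 dB SPL

Remove the background by subtracting linear intensities:
L_src = 10·log₁₀(10^(70.1/10) − 10^(68.3/10)) = 10·log₁₀(3472000) = 65.4 dB SPL.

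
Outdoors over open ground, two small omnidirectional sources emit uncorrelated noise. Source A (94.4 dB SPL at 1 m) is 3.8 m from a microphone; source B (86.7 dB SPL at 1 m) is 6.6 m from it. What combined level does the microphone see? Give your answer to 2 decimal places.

83.04 dB SPL

At the listener: L_A = 94.4 − 20·log₁₀(3.8) = 82.804 dB; L_B = 86.7 − 20·log₁₀(6.6) = 70.309 dB.
Combined: 10·log₁₀(10^(82.804/10)+10^(70.309/10)) = 83.04 dB SPL.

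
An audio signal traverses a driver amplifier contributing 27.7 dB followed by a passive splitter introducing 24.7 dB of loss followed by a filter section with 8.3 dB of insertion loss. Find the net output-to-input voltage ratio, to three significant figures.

Net gain = 27.7 + (−24.7) + (−8.3) = -5.3 dB.
Voltage ratio = 10^(-5.3/20) = 0.543.

0.543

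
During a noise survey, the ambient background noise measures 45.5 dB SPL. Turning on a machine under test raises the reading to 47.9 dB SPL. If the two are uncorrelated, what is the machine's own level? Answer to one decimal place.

44.2 dB SPL

Remove the background by subtracting linear intensities:
L_src = 10·log₁₀(10^(47.9/10) − 10^(45.5/10)) = 10·log₁₀(26180) = 44.2 dB SPL.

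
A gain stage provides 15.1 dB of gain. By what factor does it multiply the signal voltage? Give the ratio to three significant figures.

Voltage ratio = 10^(dB/20).
10^(15.1/20) = 10^(0.7550) = 5.69.

5.69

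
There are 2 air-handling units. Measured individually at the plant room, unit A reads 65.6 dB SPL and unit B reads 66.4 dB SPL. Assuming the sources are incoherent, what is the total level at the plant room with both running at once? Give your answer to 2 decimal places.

69.03 dB SPL

Incoherent sources sum as intensities:
L_total = 10·log₁₀(10^(65.6/10) + 10^(66.4/10)) = 10·log₁₀(7996000) = 69.03 dB SPL.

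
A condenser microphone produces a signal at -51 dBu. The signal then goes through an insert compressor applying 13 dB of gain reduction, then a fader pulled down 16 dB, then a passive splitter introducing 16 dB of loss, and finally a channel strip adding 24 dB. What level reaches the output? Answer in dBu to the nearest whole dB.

-72 dBu

Gain stages sum in dB:
-51 − 13 − 16 − 16 + 24 = -72 dBu.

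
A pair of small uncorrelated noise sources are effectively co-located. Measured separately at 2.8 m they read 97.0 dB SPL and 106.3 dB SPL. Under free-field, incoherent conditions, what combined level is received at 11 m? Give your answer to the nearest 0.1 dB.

94.9 dB SPL

Combined at 2.8 m: 10·log₁₀(10^(97.0/10)+10^(106.3/10)) = 106.78 dB SPL.
Then apply −20·log₁₀(11/2.8) = -11.88 dB → 94.9 dB SPL.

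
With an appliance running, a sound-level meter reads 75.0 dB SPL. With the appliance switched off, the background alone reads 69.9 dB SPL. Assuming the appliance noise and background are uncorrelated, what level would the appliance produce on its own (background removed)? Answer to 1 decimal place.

Remove the background by subtracting linear intensities:
L_src = 10·log₁₀(10^(75.0/10) − 10^(69.9/10)) = 10·log₁₀(21850000) = 73.4 dB SPL.

73.4 dB SPL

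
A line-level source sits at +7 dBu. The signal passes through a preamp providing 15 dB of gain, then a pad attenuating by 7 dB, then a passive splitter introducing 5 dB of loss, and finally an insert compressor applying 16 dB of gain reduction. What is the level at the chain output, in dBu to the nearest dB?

Gain stages sum in dB:
+7 + 15 − 7 − 5 − 16 = -6 dBu.

-6 dBu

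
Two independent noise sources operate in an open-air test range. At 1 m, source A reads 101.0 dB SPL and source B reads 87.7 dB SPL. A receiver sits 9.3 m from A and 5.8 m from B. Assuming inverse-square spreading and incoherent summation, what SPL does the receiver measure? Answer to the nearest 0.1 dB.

At the listener: L_A = 101.0 − 20·log₁₀(9.3) = 81.63 dB; L_B = 87.7 − 20·log₁₀(5.8) = 72.43 dB.
Combined: 10·log₁₀(10^(81.63/10)+10^(72.43/10)) = 82.1 dB SPL.

82.1 dB SPL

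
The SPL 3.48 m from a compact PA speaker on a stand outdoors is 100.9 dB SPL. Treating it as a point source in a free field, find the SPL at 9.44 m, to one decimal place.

Free-field point source: level drops by 20·log₁₀ of the distance ratio.
ΔL = −20·log₁₀(9.44/3.48) = -8.67 dB, so L₂ = 100.9 + (-8.67) = 92.2 dB SPL.

92.2 dB SPL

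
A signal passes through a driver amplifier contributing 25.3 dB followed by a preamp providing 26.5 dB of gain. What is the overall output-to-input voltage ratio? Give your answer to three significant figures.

Net gain = 25.3 + 26.5 = 51.8 dB.
Voltage ratio = 10^(51.8/20) = 389.

389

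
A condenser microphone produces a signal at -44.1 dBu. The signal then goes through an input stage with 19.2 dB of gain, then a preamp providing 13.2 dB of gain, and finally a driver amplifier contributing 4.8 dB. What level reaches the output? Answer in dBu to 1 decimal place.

-6.9 dBu

Gain stages sum in dB:
-44.1 + 19.2 + 13.2 + 4.8 = -6.9 dBu.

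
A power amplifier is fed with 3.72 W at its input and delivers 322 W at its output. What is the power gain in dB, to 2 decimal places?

Power ratio → dB uses the 10·log₁₀ form:
10·log₁₀(322/3.72) = 10·log₁₀(86.56) = 19.37 dB.

19.37 dB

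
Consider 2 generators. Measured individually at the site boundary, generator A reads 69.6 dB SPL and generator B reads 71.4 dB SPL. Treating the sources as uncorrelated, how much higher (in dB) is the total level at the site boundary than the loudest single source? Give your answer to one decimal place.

Add the sources as powers (linear), then convert back to dB:
L_total = 10·log₁₀(10^(69.6/10) + 10^(71.4/10)) = 73.60 dB SPL.
Excess over the loudest (71.4 dB): 73.60 − 71.4 = 2.2 dB.

2.2 dB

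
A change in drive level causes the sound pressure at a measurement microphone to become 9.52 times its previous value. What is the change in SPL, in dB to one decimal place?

19.6 dB

Sound pressure is an amplitude quantity: ΔL = 20·log₁₀(p₂/p₁).
20·log₁₀(9.52) = 19.6 dB.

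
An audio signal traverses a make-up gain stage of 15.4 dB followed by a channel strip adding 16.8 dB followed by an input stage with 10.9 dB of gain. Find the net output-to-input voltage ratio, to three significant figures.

Net gain = 15.4 + 16.8 + 10.9 = 43.1 dB.
Voltage ratio = 10^(43.1/20) = 143.

143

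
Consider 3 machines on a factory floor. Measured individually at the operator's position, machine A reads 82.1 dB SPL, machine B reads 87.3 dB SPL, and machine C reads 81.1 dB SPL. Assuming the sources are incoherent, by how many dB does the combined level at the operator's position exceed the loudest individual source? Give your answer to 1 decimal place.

1.9 dB

Incoherent sources sum as intensities:
L_total = 10·log₁₀(10^(82.1/10) + 10^(87.3/10) + 10^(81.1/10)) = 89.18 dB SPL.
Excess over the loudest (87.3 dB): 89.18 − 87.3 = 1.9 dB.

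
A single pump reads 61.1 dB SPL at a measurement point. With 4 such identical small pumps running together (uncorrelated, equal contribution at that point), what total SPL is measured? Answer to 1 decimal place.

4 equal incoherent sources raise the level by 10·log₁₀(4) = 6.02 dB.
L_total = 61.1 + 6.02 = 67.1 dB SPL.

67.1 dB SPL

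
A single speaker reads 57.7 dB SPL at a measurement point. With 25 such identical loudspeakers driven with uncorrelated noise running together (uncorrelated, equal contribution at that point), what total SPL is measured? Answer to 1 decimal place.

71.7 dB SPL

25 equal incoherent sources raise the level by 10·log₁₀(25) = 13.98 dB.
L_total = 57.7 + 13.98 = 71.7 dB SPL.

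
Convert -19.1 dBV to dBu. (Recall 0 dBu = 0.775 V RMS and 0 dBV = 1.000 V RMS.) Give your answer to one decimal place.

-16.9 dBu

The offset between the scales is 20·log₁₀(0.775/1.000) = −2.214 dB.
So dBu = -19.1 + 2.214 = -16.9 dBu.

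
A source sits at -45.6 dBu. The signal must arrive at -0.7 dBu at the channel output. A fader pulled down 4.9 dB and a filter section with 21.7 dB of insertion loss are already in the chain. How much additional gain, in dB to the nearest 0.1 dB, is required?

71.5 dB

The required make-up gain is the shortfall in the dB sum.
G = -0.7 − (-45.6) + 4.9 + 21.7 = 71.5 dB.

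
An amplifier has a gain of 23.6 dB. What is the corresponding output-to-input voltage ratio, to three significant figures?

15.1

Voltage ratio = 10^(dB/20).
10^(23.6/20) = 10^(1.180) = 15.1.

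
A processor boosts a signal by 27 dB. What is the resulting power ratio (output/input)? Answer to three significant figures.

501

Power ratio = 10^(dB/10).
10^(27/10) = 10^(2.700) = 501.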